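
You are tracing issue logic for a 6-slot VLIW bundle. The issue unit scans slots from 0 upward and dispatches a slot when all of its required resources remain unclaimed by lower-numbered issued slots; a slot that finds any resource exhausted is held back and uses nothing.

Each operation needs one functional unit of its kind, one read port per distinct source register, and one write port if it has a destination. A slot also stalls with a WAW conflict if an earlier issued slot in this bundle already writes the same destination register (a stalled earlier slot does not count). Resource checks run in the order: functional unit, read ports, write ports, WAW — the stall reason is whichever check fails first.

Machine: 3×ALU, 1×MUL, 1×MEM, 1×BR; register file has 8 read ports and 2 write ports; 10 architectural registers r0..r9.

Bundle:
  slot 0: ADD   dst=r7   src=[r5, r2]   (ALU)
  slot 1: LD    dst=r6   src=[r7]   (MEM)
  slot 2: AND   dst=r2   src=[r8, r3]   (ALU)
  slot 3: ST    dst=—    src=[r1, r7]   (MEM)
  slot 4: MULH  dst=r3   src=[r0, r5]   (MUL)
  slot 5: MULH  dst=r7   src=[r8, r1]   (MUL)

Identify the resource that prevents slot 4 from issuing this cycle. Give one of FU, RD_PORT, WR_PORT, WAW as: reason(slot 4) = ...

  0. ALU→r7 ⇒ go  {2A/1Mu/1Ld/1B | 6r 1w}
  1. MEM→r6 ⇒ go  {2A/1Mu/0Ld/1B | 5r 0w}
  2. ALU→r2 ⇒ no(WR_PORT)  {2A/1Mu/0Ld/1B | 5r 0w}
  3. MEM ⇒ no(FU)  {2A/1Mu/0Ld/1B | 5r 0w}
  4. MUL→r3 ⇒ no(WR_PORT)  {2A/1Mu/0Ld/1B | 5r 0w}
  5. MUL→r7 ⇒ no(WR_PORT)  {2A/1Mu/0Ld/1B | 5r 0w}

reason(slot 4) = WR_PORT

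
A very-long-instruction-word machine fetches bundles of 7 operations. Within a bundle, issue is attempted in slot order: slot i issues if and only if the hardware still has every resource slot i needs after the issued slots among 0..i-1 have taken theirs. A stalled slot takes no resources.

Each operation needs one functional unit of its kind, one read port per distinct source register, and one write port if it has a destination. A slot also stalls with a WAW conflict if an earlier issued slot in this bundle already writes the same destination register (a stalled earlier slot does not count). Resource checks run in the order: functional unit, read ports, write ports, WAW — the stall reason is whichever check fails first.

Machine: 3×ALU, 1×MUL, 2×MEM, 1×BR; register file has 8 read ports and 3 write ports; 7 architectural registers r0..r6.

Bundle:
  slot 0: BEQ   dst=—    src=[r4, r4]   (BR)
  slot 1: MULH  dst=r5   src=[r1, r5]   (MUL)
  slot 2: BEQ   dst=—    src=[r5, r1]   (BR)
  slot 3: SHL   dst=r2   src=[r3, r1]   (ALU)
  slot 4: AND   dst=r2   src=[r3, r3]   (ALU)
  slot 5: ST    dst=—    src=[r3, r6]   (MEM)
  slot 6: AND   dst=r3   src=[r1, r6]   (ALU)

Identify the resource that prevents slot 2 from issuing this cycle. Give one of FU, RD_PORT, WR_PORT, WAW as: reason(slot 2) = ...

(0) want 1×BR +1rd +0wr — yes → AL3|MU1|ME2|BR0|rd7|wr3
(1) want 1×MUL +2rd +1wr — yes → AL3|MU0|ME2|BR0|rd5|wr2
(2) want 1×BR +2rd +0wr — FU → AL3|MU0|ME2|BR0|rd5|wr2
(3) want 1×ALU +2rd +1wr — yes → AL2|MU0|ME2|BR0|rd3|wr1
(4) want 1×ALU +1rd +1wr — WAW → AL2|MU0|ME2|BR0|rd3|wr1
(5) want 1×MEM +2rd +0wr — yes → AL2|MU0|ME1|BR0|rd1|wr1
(6) want 1×ALU +2rd +1wr — RD_PORT → AL2|MU0|ME1|BR0|rd1|wr1

reason(slot 2) = FU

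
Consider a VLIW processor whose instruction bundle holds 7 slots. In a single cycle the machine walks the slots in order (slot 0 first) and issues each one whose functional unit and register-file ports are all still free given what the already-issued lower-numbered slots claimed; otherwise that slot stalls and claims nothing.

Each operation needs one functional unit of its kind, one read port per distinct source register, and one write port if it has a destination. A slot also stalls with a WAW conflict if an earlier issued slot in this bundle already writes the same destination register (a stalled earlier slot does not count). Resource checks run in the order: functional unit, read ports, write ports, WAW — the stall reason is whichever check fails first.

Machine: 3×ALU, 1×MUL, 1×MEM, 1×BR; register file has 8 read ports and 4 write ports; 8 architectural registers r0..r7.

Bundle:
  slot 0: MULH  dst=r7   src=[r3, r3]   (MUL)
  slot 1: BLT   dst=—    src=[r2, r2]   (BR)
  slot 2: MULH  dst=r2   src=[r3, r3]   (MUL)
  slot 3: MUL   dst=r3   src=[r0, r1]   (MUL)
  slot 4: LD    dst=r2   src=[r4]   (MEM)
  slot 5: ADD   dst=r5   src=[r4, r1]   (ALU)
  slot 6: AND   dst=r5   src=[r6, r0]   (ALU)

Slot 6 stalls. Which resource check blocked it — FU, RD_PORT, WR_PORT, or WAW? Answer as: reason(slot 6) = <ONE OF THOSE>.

reason(slot 6) = WAW

slot 0 (MUL): ISSUE — free A3,Mu0,Ld1,B1 rp7 wp3
slot 1 (BR): ISSUE — free A3,Mu0,Ld1,B0 rp6 wp3
slot 2 (MUL): stall FU — free A3,Mu0,Ld1,B0 rp6 wp3
slot 3 (MUL): stall FU — free A3,Mu0,Ld1,B0 rp6 wp3
slot 4 (MEM): ISSUE — free A3,Mu0,Ld0,B0 rp5 wp2
slot 5 (ALU): ISSUE — free A2,Mu0,Ld0,B0 rp3 wp1
slot 6 (ALU): stall WAW — free A2,Mu0,Ld0,B0 rp3 wp1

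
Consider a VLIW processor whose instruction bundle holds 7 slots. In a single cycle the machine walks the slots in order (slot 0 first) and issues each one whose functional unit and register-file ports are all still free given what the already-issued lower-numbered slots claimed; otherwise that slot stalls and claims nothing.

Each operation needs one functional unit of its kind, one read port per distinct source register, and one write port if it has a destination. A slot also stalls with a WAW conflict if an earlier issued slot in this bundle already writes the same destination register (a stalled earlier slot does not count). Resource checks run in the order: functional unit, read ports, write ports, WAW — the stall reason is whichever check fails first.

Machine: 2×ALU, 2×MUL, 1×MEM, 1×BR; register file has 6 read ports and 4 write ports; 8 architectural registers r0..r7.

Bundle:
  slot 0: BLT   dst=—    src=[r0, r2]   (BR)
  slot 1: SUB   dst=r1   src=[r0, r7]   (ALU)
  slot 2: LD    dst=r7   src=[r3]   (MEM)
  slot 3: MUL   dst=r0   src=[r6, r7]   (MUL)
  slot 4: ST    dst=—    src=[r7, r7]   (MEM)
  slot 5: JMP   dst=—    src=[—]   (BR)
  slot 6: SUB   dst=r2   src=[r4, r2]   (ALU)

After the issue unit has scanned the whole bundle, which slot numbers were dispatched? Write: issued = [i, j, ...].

issued = [0, 1, 2]

[0] BR needs rd=2 wr=0: ok; after: ALU=2 MUL=2 MEM=1 BR=0, R=4, W=4
[1] ALU needs rd=2 wr=1: ok; after: ALU=1 MUL=2 MEM=1 BR=0, R=2, W=3
[2] MEM needs rd=1 wr=1: ok; after: ALU=1 MUL=2 MEM=0 BR=0, R=1, W=2
[3] MUL needs rd=2 wr=1: RD_PORT; after: ALU=1 MUL=2 MEM=0 BR=0, R=1, W=2
[4] MEM needs rd=1 wr=0: FU; after: ALU=1 MUL=2 MEM=0 BR=0, R=1, W=2
[5] BR needs rd=0 wr=0: FU; after: ALU=1 MUL=2 MEM=0 BR=0, R=1, W=2
[6] ALU needs rd=2 wr=1: RD_PORT; after: ALU=1 MUL=2 MEM=0 BR=0, R=1, W=2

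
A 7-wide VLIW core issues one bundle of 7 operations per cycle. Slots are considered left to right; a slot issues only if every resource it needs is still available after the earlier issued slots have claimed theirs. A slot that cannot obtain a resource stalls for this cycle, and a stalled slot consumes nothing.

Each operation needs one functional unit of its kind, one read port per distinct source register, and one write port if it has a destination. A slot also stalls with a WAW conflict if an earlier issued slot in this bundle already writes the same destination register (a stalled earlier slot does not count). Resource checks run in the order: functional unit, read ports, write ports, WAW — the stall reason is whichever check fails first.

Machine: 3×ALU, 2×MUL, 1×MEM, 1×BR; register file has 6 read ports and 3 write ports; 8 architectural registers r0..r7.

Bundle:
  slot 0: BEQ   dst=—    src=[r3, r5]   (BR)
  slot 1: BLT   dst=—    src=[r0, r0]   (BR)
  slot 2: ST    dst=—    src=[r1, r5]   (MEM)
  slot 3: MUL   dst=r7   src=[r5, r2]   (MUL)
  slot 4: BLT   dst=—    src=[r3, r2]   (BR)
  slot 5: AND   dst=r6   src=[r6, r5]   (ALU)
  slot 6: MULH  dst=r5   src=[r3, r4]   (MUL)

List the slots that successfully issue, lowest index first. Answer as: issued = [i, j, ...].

issued = [0, 2, 3]

  0. BR ⇒ go  {3A/2Mu/1Ld/0B | 4r 3w}
  1. BR ⇒ no(FU)  {3A/2Mu/1Ld/0B | 4r 3w}
  2. MEM ⇒ go  {3A/2Mu/0Ld/0B | 2r 3w}
  3. MUL→r7 ⇒ go  {3A/1Mu/0Ld/0B | 0r 2w}
  4. BR ⇒ no(FU)  {3A/1Mu/0Ld/0B | 0r 2w}
  5. ALU→r6 ⇒ no(RD_PORT)  {3A/1Mu/0Ld/0B | 0r 2w}
  6. MUL→r5 ⇒ no(RD_PORT)  {3A/1Mu/0Ld/0B | 0r 2w}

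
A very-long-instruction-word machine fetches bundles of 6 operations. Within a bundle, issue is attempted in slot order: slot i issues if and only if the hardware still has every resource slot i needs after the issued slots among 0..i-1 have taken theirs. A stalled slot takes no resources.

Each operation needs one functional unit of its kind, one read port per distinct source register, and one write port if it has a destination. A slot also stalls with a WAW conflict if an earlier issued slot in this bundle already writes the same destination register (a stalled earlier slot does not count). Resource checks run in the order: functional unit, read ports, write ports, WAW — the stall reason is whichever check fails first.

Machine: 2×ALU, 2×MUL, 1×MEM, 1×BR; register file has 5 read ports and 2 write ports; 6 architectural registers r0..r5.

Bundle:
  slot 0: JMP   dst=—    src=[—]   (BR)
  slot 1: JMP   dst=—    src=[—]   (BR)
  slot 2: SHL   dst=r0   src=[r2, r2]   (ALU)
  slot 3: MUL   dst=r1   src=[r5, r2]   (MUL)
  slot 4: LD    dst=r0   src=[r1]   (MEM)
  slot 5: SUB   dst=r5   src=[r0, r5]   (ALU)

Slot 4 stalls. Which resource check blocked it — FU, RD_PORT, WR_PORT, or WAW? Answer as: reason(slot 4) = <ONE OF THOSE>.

#0 BR src=- dispatched  <A:2 Mu:2 Ld:1 B:0 rd:5 wr:2>
#1 BR src=- held:FU  <A:2 Mu:2 Ld:1 B:0 rd:5 wr:2>
#2 ALU src=r2,r2 dispatched  <A:1 Mu:2 Ld:1 B:0 rd:4 wr:1>
#3 MUL src=r5,r2 dispatched  <A:1 Mu:1 Ld:1 B:0 rd:2 wr:0>
#4 MEM src=r1 held:WR_PORT  <A:1 Mu:1 Ld:1 B:0 rd:2 wr:0>
#5 ALU src=r0,r5 held:WR_PORT  <A:1 Mu:1 Ld:1 B:0 rd:2 wr:0>

reason(slot 4) = WR_PORT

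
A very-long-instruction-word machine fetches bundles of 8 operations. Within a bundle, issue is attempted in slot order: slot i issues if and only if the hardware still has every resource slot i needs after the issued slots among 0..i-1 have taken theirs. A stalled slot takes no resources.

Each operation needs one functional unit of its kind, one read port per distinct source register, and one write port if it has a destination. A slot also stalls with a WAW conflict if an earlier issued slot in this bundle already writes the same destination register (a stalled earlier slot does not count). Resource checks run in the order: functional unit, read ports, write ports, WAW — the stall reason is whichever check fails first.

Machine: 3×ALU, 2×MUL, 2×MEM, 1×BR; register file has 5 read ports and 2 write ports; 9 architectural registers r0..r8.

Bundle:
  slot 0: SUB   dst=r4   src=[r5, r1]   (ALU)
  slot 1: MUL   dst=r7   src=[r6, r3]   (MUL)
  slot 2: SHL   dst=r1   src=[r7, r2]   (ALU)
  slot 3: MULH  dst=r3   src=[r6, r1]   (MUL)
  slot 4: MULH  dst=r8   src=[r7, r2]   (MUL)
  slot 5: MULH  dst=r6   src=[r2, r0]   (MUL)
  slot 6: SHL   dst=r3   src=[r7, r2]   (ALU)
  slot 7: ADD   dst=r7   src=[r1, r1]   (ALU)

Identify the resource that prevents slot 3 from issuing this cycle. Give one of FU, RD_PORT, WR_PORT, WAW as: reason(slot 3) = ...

  0. ALU→r4 ⇒ go  {2A/2Mu/2Ld/1B | 3r 1w}
  1. MUL→r7 ⇒ go  {2A/1Mu/2Ld/1B | 1r 0w}
  2. ALU→r1 ⇒ no(RD_PORT)  {2A/1Mu/2Ld/1B | 1r 0w}
  3. MUL→r3 ⇒ no(RD_PORT)  {2A/1Mu/2Ld/1B | 1r 0w}
  4. MUL→r8 ⇒ no(RD_PORT)  {2A/1Mu/2Ld/1B | 1r 0w}
  5. MUL→r6 ⇒ no(RD_PORT)  {2A/1Mu/2Ld/1B | 1r 0w}
  6. ALU→r3 ⇒ no(RD_PORT)  {2A/1Mu/2Ld/1B | 1r 0w}
  7. ALU→r7 ⇒ no(WR_PORT)  {2A/1Mu/2Ld/1B | 1r 0w}

reason(slot 3) = RD_PORT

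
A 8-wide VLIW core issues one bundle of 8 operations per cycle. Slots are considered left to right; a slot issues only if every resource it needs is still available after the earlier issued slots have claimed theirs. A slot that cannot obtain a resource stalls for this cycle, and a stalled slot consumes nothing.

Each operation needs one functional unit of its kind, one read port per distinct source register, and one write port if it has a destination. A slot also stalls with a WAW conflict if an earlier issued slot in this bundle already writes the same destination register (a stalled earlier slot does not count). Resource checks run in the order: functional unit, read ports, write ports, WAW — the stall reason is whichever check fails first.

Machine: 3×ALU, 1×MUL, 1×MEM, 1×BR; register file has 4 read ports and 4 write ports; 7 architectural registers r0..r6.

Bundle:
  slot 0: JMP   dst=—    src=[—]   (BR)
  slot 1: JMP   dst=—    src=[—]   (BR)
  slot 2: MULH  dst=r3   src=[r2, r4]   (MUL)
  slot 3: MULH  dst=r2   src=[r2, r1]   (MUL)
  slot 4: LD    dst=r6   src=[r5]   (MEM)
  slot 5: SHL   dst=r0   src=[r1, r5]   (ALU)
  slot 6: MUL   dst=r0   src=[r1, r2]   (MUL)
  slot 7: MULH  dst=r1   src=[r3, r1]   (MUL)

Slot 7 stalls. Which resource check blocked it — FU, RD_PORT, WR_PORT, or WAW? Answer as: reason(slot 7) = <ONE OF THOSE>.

reason(slot 7) = FU

#0 BR src=- dispatched  <A:3 Mu:1 Ld:1 B:0 rd:4 wr:4>
#1 BR src=- held:FU  <A:3 Mu:1 Ld:1 B:0 rd:4 wr:4>
#2 MUL src=r2,r4 dispatched  <A:3 Mu:0 Ld:1 B:0 rd:2 wr:3>
#3 MUL src=r2,r1 held:FU  <A:3 Mu:0 Ld:1 B:0 rd:2 wr:3>
#4 MEM src=r5 dispatched  <A:3 Mu:0 Ld:0 B:0 rd:1 wr:2>
#5 ALU src=r1,r5 held:RD_PORT  <A:3 Mu:0 Ld:0 B:0 rd:1 wr:2>
#6 MUL src=r1,r2 held:FU  <A:3 Mu:0 Ld:0 B:0 rd:1 wr:2>
#7 MUL src=r3,r1 held:FU  <A:3 Mu:0 Ld:0 B:0 rd:1 wr:2>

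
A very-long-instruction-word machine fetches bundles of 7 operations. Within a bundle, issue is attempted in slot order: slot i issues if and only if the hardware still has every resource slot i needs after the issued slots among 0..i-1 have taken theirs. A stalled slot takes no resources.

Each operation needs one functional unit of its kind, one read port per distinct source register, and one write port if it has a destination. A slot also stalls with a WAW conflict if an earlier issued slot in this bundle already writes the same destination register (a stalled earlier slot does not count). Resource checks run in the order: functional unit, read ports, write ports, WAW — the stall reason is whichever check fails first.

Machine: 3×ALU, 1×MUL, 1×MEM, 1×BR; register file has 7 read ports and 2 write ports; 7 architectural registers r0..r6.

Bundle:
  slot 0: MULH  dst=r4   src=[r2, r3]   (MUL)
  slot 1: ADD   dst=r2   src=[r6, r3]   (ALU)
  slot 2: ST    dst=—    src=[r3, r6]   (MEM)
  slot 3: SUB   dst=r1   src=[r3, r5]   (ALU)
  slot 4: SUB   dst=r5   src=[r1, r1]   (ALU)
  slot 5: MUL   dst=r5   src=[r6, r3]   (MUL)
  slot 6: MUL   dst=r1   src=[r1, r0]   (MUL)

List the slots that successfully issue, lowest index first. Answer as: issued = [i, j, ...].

#0 MUL src=r2,r3 dispatched  <A:3 Mu:0 Ld:1 B:1 rd:5 wr:1>
#1 ALU src=r6,r3 dispatched  <A:2 Mu:0 Ld:1 B:1 rd:3 wr:0>
#2 MEM src=r3,r6 dispatched  <A:2 Mu:0 Ld:0 B:1 rd:1 wr:0>
#3 ALU src=r3,r5 held:RD_PORT  <A:2 Mu:0 Ld:0 B:1 rd:1 wr:0>
#4 ALU src=r1,r1 held:WR_PORT  <A:2 Mu:0 Ld:0 B:1 rd:1 wr:0>
#5 MUL src=r6,r3 held:FU  <A:2 Mu:0 Ld:0 B:1 rd:1 wr:0>
#6 MUL src=r1,r0 held:FU  <A:2 Mu:0 Ld:0 B:1 rd:1 wr:0>

issued = [0, 1, 2]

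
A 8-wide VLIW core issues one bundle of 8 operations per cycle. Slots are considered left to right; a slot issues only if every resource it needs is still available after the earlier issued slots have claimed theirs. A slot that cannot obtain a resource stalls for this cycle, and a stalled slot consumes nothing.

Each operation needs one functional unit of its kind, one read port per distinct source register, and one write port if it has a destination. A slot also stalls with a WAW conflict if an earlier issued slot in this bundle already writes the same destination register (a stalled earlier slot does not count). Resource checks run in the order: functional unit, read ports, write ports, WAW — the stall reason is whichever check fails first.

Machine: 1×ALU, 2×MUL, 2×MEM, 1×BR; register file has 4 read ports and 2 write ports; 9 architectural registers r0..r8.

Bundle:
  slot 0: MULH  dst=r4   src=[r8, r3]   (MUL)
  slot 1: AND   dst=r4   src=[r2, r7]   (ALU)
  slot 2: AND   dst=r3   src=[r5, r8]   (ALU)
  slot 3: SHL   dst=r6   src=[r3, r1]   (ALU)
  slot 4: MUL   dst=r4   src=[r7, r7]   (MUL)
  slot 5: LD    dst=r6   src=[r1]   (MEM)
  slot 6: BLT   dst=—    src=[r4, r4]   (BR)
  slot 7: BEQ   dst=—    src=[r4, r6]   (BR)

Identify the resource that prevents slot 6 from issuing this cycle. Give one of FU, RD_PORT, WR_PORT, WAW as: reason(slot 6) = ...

#0 MUL src=r8,r3 dispatched  <A:1 Mu:1 Ld:2 B:1 rd:2 wr:1>
#1 ALU src=r2,r7 held:WAW  <A:1 Mu:1 Ld:2 B:1 rd:2 wr:1>
#2 ALU src=r5,r8 dispatched  <A:0 Mu:1 Ld:2 B:1 rd:0 wr:0>
#3 ALU src=r3,r1 held:FU  <A:0 Mu:1 Ld:2 B:1 rd:0 wr:0>
#4 MUL src=r7,r7 held:RD_PORT  <A:0 Mu:1 Ld:2 B:1 rd:0 wr:0>
#5 MEM src=r1 held:RD_PORT  <A:0 Mu:1 Ld:2 B:1 rd:0 wr:0>
#6 BR src=r4,r4 held:RD_PORT  <A:0 Mu:1 Ld:2 B:1 rd:0 wr:0>
#7 BR src=r4,r6 held:RD_PORT  <A:0 Mu:1 Ld:2 B:1 rd:0 wr:0>

reason(slot 6) = RD_PORT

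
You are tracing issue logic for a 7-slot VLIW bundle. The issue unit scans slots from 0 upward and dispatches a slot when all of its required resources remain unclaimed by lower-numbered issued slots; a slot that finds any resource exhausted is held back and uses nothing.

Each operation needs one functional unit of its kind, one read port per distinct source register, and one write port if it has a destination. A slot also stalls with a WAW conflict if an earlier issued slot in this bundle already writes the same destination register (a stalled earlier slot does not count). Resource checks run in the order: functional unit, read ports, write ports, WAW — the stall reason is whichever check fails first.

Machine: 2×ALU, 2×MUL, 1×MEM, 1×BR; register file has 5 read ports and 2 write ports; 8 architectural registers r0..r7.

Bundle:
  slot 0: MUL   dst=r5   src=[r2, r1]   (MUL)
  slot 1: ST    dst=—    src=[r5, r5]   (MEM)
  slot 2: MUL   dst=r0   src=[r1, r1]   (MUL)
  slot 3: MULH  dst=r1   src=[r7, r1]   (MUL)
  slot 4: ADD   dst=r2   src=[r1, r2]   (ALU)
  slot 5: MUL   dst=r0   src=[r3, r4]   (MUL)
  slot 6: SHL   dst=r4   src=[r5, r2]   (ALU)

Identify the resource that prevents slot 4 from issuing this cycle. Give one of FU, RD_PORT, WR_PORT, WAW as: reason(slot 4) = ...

#0 MUL src=r2,r1 dispatched  <A:2 Mu:1 Ld:1 B:1 rd:3 wr:1>
#1 MEM src=r5,r5 dispatched  <A:2 Mu:1 Ld:0 B:1 rd:2 wr:1>
#2 MUL src=r1,r1 dispatched  <A:2 Mu:0 Ld:0 B:1 rd:1 wr:0>
#3 MUL src=r7,r1 held:FU  <A:2 Mu:0 Ld:0 B:1 rd:1 wr:0>
#4 ALU src=r1,r2 held:RD_PORT  <A:2 Mu:0 Ld:0 B:1 rd:1 wr:0>
#5 MUL src=r3,r4 held:FU  <A:2 Mu:0 Ld:0 B:1 rd:1 wr:0>
#6 ALU src=r5,r2 held:RD_PORT  <A:2 Mu:0 Ld:0 B:1 rd:1 wr:0>

reason(slot 4) = RD_PORT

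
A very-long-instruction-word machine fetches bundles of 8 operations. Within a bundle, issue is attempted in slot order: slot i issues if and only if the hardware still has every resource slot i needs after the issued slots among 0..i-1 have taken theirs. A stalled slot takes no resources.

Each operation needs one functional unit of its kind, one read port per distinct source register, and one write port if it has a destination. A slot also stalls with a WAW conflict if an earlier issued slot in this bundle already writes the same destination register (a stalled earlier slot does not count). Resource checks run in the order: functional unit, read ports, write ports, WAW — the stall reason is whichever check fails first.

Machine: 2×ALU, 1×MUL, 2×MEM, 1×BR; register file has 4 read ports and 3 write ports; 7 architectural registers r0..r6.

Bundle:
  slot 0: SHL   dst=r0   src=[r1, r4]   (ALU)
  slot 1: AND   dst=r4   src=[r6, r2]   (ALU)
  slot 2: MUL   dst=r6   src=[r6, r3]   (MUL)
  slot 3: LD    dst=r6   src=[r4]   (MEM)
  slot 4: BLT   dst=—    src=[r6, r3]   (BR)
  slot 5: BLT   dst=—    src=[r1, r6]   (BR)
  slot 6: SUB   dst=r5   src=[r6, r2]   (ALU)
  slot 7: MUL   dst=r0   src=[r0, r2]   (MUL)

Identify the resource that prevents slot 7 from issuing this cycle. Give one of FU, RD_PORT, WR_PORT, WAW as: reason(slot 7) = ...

reason(slot 7) = RD_PORT

#0 ALU src=r1,r4 dispatched  <A:1 Mu:1 Ld:2 B:1 rd:2 wr:2>
#1 ALU src=r6,r2 dispatched  <A:0 Mu:1 Ld:2 B:1 rd:0 wr:1>
#2 MUL src=r6,r3 held:RD_PORT  <A:0 Mu:1 Ld:2 B:1 rd:0 wr:1>
#3 MEM src=r4 held:RD_PORT  <A:0 Mu:1 Ld:2 B:1 rd:0 wr:1>
#4 BR src=r6,r3 held:RD_PORT  <A:0 Mu:1 Ld:2 B:1 rd:0 wr:1>
#5 BR src=r1,r6 held:RD_PORT  <A:0 Mu:1 Ld:2 B:1 rd:0 wr:1>
#6 ALU src=r6,r2 held:FU  <A:0 Mu:1 Ld:2 B:1 rd:0 wr:1>
#7 MUL src=r0,r2 held:RD_PORT  <A:0 Mu:1 Ld:2 B:1 rd:0 wr:1>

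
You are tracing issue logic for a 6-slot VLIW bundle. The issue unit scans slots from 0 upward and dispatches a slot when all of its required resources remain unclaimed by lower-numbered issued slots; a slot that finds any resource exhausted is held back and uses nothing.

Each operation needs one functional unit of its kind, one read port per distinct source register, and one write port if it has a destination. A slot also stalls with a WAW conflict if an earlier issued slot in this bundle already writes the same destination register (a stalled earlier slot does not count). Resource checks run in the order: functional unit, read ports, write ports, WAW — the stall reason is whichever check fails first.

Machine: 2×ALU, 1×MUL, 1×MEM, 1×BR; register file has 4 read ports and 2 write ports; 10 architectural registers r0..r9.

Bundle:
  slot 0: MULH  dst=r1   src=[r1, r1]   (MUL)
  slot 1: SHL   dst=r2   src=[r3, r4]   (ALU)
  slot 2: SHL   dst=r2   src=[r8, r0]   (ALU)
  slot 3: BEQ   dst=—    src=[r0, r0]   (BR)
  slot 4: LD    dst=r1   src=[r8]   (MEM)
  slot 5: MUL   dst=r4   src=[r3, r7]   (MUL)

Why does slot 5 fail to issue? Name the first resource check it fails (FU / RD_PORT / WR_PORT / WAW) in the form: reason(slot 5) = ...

[0] MUL needs rd=1 wr=1: ok; after: ALU=2 MUL=0 MEM=1 BR=1, R=3, W=1
[1] ALU needs rd=2 wr=1: ok; after: ALU=1 MUL=0 MEM=1 BR=1, R=1, W=0
[2] ALU needs rd=2 wr=1: RD_PORT; after: ALU=1 MUL=0 MEM=1 BR=1, R=1, W=0
[3] BR needs rd=1 wr=0: ok; after: ALU=1 MUL=0 MEM=1 BR=0, R=0, W=0
[4] MEM needs rd=1 wr=1: RD_PORT; after: ALU=1 MUL=0 MEM=1 BR=0, R=0, W=0
[5] MUL needs rd=2 wr=1: FU; after: ALU=1 MUL=0 MEM=1 BR=0, R=0, W=0

reason(slot 5) = FU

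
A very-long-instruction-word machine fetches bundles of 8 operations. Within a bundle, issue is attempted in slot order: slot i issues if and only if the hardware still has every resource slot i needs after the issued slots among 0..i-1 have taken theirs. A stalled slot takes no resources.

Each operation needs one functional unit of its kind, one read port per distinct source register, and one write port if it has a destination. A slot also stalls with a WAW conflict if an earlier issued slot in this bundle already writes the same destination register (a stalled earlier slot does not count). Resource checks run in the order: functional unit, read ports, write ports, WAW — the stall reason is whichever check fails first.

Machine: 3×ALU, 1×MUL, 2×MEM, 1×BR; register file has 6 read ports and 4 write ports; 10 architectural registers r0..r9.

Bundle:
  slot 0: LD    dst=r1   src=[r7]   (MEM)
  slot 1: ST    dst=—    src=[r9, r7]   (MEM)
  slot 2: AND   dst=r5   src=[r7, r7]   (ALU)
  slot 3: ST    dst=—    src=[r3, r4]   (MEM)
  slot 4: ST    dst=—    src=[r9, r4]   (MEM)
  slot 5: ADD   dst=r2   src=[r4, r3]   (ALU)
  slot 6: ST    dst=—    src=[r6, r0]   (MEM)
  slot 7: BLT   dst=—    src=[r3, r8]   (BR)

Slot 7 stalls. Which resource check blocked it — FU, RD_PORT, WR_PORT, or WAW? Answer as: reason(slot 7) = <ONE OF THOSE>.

reason(slot 7) = RD_PORT

slot 0 (MEM): ISSUE — free A3,Mu1,Ld1,B1 rp5 wp3
slot 1 (MEM): ISSUE — free A3,Mu1,Ld0,B1 rp3 wp3
slot 2 (ALU): ISSUE — free A2,Mu1,Ld0,B1 rp2 wp2
slot 3 (MEM): stall FU — free A2,Mu1,Ld0,B1 rp2 wp2
slot 4 (MEM): stall FU — free A2,Mu1,Ld0,B1 rp2 wp2
slot 5 (ALU): ISSUE — free A1,Mu1,Ld0,B1 rp0 wp1
slot 6 (MEM): stall FU — free A1,Mu1,Ld0,B1 rp0 wp1
slot 7 (BR): stall RD_PORT — free A1,Mu1,Ld0,B1 rp0 wp1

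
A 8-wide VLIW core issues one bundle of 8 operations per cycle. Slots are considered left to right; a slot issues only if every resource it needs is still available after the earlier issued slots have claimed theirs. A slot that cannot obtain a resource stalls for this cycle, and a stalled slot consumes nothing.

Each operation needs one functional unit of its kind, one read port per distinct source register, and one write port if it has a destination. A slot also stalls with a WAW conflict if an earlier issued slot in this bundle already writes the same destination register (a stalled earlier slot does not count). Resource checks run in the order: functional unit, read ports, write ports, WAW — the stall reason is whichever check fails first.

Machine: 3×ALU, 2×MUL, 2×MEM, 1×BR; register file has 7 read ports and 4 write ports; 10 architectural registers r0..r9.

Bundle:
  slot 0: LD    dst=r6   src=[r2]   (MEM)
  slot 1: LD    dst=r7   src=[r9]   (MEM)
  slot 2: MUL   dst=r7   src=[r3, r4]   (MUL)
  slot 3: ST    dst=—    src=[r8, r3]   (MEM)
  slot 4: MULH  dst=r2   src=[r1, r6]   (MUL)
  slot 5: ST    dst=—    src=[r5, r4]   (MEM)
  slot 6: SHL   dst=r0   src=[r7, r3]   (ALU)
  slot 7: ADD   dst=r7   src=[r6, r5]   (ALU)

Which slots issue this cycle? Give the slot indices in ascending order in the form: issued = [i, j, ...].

issued = [0, 1, 4, 6]

(0) want 1×MEM +1rd +1wr — yes → AL3|MU2|ME1|BR1|rd6|wr3
(1) want 1×MEM +1rd +1wr — yes → AL3|MU2|ME0|BR1|rd5|wr2
(2) want 1×MUL +2rd +1wr — WAW → AL3|MU2|ME0|BR1|rd5|wr2
(3) want 1×MEM +2rd +0wr — FU → AL3|MU2|ME0|BR1|rd5|wr2
(4) want 1×MUL +2rd +1wr — yes → AL3|MU1|ME0|BR1|rd3|wr1
(5) want 1×MEM +2rd +0wr — FU → AL3|MU1|ME0|BR1|rd3|wr1
(6) want 1×ALU +2rd +1wr — yes → AL2|MU1|ME0|BR1|rd1|wr0
(7) want 1×ALU +2rd +1wr — RD_PORT → AL2|MU1|ME0|BR1|rd1|wr0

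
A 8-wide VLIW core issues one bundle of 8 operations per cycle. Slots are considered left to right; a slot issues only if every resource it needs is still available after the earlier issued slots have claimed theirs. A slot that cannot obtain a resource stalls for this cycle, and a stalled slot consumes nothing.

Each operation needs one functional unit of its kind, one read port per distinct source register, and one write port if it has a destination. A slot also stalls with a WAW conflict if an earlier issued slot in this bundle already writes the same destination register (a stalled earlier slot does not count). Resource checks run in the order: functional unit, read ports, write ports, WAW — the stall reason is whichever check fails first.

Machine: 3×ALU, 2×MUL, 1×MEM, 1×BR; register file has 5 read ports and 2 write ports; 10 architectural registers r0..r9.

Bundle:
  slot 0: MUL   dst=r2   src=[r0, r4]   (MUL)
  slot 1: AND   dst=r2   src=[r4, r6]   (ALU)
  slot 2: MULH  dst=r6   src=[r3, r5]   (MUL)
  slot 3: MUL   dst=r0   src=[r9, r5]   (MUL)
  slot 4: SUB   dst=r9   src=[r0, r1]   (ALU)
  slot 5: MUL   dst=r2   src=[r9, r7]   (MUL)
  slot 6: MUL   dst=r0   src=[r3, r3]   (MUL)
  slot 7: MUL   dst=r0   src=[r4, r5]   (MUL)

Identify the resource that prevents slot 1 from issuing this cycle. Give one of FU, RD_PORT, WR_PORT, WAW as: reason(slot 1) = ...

[0] MUL needs rd=2 wr=1: ok; after: ALU=3 MUL=1 MEM=1 BR=1, R=3, W=1
[1] ALU needs rd=2 wr=1: WAW; after: ALU=3 MUL=1 MEM=1 BR=1, R=3, W=1
[2] MUL needs rd=2 wr=1: ok; after: ALU=3 MUL=0 MEM=1 BR=1, R=1, W=0
[3] MUL needs rd=2 wr=1: FU; after: ALU=3 MUL=0 MEM=1 BR=1, R=1, W=0
[4] ALU needs rd=2 wr=1: RD_PORT; after: ALU=3 MUL=0 MEM=1 BR=1, R=1, W=0
[5] MUL needs rd=2 wr=1: FU; after: ALU=3 MUL=0 MEM=1 BR=1, R=1, W=0
[6] MUL needs rd=1 wr=1: FU; after: ALU=3 MUL=0 MEM=1 BR=1, R=1, W=0
[7] MUL needs rd=2 wr=1: FU; after: ALU=3 MUL=0 MEM=1 BR=1, R=1, W=0

reason(slot 1) = WAW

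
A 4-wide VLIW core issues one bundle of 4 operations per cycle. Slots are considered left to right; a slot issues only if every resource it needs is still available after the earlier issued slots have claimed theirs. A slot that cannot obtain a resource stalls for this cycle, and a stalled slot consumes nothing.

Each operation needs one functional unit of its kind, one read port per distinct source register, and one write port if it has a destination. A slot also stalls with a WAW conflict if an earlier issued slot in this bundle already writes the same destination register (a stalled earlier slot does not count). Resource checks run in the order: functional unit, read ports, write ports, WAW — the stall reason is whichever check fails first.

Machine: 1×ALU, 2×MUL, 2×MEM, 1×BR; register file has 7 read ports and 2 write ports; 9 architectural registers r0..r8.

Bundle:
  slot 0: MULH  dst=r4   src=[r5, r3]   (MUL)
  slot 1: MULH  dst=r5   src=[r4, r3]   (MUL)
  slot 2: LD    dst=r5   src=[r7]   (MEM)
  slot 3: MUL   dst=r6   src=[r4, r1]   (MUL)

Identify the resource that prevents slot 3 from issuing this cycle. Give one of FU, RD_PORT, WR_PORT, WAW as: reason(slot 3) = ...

  0. MUL→r4 ⇒ go  {1A/1Mu/2Ld/1B | 5r 1w}
  1. MUL→r5 ⇒ go  {1A/0Mu/2Ld/1B | 3r 0w}
  2. MEM→r5 ⇒ no(WR_PORT)  {1A/0Mu/2Ld/1B | 3r 0w}
  3. MUL→r6 ⇒ no(FU)  {1A/0Mu/2Ld/1B | 3r 0w}

reason(slot 3) = FU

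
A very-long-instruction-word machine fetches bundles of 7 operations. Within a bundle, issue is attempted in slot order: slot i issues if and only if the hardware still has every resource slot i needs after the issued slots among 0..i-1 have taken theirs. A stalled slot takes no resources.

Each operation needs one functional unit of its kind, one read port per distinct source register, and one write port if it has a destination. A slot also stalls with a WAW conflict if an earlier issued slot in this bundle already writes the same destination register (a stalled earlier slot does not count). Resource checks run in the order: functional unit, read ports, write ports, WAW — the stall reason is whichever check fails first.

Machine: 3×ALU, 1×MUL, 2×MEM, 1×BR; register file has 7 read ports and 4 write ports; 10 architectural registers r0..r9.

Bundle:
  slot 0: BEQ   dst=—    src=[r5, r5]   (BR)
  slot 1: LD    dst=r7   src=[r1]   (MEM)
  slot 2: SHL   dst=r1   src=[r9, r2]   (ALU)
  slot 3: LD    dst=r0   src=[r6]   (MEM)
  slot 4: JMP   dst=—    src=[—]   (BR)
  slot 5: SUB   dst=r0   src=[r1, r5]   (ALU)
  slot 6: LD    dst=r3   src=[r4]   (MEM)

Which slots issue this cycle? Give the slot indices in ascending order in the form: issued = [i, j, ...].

issued = [0, 1, 2, 3]

slot 0 (BR): ISSUE — free A3,Mu1,Ld2,B0 rp6 wp4
slot 1 (MEM): ISSUE — free A3,Mu1,Ld1,B0 rp5 wp3
slot 2 (ALU): ISSUE — free A2,Mu1,Ld1,B0 rp3 wp2
slot 3 (MEM): ISSUE — free A2,Mu1,Ld0,B0 rp2 wp1
slot 4 (BR): stall FU — free A2,Mu1,Ld0,B0 rp2 wp1
slot 5 (ALU): stall WAW — free A2,Mu1,Ld0,B0 rp2 wp1
slot 6 (MEM): stall FU — free A2,Mu1,Ld0,B0 rp2 wp1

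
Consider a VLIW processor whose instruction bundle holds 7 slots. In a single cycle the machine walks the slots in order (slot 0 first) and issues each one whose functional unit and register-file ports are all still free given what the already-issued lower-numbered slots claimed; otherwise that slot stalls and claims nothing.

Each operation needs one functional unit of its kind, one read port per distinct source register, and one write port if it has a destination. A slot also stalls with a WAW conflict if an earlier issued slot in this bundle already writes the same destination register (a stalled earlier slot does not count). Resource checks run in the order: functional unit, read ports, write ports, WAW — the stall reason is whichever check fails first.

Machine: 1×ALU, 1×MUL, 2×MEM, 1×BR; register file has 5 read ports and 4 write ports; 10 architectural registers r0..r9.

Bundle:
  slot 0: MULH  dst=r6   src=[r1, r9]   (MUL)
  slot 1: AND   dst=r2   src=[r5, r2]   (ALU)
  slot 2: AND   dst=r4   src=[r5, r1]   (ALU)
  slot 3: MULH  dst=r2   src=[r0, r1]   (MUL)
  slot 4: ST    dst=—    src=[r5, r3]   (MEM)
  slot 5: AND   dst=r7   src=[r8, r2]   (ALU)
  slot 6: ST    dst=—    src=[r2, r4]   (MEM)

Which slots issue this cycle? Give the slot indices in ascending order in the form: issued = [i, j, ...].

#0 MUL src=r1,r9 dispatched  <A:1 Mu:0 Ld:2 B:1 rd:3 wr:3>
#1 ALU src=r5,r2 dispatched  <A:0 Mu:0 Ld:2 B:1 rd:1 wr:2>
#2 ALU src=r5,r1 held:FU  <A:0 Mu:0 Ld:2 B:1 rd:1 wr:2>
#3 MUL src=r0,r1 held:FU  <A:0 Mu:0 Ld:2 B:1 rd:1 wr:2>
#4 MEM src=r5,r3 held:RD_PORT  <A:0 Mu:0 Ld:2 B:1 rd:1 wr:2>
#5 ALU src=r8,r2 held:FU  <A:0 Mu:0 Ld:2 B:1 rd:1 wr:2>
#6 MEM src=r2,r4 held:RD_PORT  <A:0 Mu:0 Ld:2 B:1 rd:1 wr:2>

issued = [0, 1]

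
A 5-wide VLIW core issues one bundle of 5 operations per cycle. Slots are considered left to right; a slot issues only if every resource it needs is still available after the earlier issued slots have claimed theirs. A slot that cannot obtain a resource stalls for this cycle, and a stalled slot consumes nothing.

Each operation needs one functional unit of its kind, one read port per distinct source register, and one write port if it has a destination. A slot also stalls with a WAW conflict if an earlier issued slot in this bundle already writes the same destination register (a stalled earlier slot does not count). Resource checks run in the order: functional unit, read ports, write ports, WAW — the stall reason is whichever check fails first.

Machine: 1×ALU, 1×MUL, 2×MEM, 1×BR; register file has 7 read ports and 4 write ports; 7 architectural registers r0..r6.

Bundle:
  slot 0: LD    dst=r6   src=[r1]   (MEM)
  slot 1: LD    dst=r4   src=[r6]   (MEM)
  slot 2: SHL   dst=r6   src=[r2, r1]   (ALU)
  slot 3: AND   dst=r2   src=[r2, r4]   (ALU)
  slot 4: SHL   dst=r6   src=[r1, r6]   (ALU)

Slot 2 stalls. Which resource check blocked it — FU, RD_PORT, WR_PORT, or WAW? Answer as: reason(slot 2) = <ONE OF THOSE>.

  0. MEM→r6 ⇒ go  {1A/1Mu/1Ld/1B | 6r 3w}
  1. MEM→r4 ⇒ go  {1A/1Mu/0Ld/1B | 5r 2w}
  2. ALU→r6 ⇒ no(WAW)  {1A/1Mu/0Ld/1B | 5r 2w}
  3. ALU→r2 ⇒ go  {0A/1Mu/0Ld/1B | 3r 1w}
  4. ALU→r6 ⇒ no(FU)  {0A/1Mu/0Ld/1B | 3r 1w}

reason(slot 2) = WAW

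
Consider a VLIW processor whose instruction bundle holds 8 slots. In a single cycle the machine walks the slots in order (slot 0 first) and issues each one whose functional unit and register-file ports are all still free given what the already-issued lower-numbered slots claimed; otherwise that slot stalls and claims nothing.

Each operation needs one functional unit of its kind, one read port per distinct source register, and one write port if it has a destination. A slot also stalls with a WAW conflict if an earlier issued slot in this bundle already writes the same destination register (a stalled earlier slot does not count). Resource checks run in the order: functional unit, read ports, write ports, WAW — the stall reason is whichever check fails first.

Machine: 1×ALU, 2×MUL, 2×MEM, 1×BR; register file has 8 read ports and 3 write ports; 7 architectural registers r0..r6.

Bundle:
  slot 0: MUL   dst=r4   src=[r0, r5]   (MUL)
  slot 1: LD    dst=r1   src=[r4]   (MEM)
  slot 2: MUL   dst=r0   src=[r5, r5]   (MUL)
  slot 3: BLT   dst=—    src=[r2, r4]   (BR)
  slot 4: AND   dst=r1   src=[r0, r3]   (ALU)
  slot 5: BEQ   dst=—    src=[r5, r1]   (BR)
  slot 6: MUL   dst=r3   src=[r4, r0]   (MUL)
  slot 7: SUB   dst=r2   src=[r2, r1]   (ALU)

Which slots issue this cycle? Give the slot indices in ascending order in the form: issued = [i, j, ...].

[0] MUL needs rd=2 wr=1: ok; after: ALU=1 MUL=1 MEM=2 BR=1, R=6, W=2
[1] MEM needs rd=1 wr=1: ok; after: ALU=1 MUL=1 MEM=1 BR=1, R=5, W=1
[2] MUL needs rd=1 wr=1: ok; after: ALU=1 MUL=0 MEM=1 BR=1, R=4, W=0
[3] BR needs rd=2 wr=0: ok; after: ALU=1 MUL=0 MEM=1 BR=0, R=2, W=0
[4] ALU needs rd=2 wr=1: WR_PORT; after: ALU=1 MUL=0 MEM=1 BR=0, R=2, W=0
[5] BR needs rd=2 wr=0: FU; after: ALU=1 MUL=0 MEM=1 BR=0, R=2, W=0
[6] MUL needs rd=2 wr=1: FU; after: ALU=1 MUL=0 MEM=1 BR=0, R=2, W=0
[7] ALU needs rd=2 wr=1: WR_PORT; after: ALU=1 MUL=0 MEM=1 BR=0, R=2, W=0

issued = [0, 1, 2, 3]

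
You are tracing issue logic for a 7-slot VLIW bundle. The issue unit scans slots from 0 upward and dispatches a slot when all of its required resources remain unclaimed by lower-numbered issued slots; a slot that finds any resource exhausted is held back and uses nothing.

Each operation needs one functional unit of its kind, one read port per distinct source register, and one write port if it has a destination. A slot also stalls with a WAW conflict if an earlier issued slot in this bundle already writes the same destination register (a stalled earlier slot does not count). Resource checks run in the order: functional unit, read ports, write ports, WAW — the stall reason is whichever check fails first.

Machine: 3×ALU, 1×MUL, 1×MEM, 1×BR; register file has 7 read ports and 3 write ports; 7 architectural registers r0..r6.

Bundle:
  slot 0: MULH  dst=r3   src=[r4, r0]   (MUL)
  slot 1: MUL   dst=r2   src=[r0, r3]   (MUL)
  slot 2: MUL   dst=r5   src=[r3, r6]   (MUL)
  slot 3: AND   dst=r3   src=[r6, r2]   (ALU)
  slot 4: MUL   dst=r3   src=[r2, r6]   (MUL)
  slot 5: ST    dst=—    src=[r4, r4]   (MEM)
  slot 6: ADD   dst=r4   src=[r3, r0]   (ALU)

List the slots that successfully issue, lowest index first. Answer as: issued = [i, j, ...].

issued = [0, 5, 6]

slot 0 (MUL): ISSUE — free A3,Mu0,Ld1,B1 rp5 wp2
slot 1 (MUL): stall FU — free A3,Mu0,Ld1,B1 rp5 wp2
slot 2 (MUL): stall FU — free A3,Mu0,Ld1,B1 rp5 wp2
slot 3 (ALU): stall WAW — free A3,Mu0,Ld1,B1 rp5 wp2
slot 4 (MUL): stall FU — free A3,Mu0,Ld1,B1 rp5 wp2
slot 5 (MEM): ISSUE — free A3,Mu0,Ld0,B1 rp4 wp2
slot 6 (ALU): ISSUE — free A2,Mu0,Ld0,B1 rp2 wp1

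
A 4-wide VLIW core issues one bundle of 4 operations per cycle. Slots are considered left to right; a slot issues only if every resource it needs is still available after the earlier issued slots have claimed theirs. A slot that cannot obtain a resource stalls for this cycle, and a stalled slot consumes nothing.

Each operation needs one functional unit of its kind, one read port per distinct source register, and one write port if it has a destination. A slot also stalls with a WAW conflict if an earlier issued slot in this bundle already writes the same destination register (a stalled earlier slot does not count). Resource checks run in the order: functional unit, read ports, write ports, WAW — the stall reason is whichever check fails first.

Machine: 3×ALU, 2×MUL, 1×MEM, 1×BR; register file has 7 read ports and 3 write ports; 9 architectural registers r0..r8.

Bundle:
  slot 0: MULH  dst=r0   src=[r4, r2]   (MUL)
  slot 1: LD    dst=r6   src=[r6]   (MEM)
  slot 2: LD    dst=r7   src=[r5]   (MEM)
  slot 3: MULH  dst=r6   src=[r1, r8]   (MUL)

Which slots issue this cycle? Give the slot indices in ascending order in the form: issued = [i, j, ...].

issued = [0, 1]

slot 0 (MUL): ISSUE — free A3,Mu1,Ld1,B1 rp5 wp2
slot 1 (MEM): ISSUE — free A3,Mu1,Ld0,B1 rp4 wp1
slot 2 (MEM): stall FU — free A3,Mu1,Ld0,B1 rp4 wp1
slot 3 (MUL): stall WAW — free A3,Mu1,Ld0,B1 rp4 wp1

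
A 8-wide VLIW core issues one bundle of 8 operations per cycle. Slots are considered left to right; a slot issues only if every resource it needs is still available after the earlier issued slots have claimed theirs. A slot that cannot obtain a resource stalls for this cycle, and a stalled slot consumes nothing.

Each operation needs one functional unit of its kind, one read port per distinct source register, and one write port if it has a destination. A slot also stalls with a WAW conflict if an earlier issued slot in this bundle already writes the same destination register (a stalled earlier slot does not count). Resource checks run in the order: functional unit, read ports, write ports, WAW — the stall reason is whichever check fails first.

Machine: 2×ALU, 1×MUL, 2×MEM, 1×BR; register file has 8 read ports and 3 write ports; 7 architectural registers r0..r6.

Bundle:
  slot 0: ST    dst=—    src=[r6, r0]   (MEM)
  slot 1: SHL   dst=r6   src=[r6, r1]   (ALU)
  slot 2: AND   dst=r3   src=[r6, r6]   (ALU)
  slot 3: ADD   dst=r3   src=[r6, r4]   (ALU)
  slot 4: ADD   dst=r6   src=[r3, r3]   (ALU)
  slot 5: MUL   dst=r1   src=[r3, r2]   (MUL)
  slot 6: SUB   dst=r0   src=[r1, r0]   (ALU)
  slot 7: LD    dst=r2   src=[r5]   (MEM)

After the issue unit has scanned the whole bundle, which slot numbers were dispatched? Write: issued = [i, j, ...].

(0) want 1×MEM +2rd +0wr — yes → AL2|MU1|ME1|BR1|rd6|wr3
(1) want 1×ALU +2rd +1wr — yes → AL1|MU1|ME1|BR1|rd4|wr2
(2) want 1×ALU +1rd +1wr — yes → AL0|MU1|ME1|BR1|rd3|wr1
(3) want 1×ALU +2rd +1wr — FU → AL0|MU1|ME1|BR1|rd3|wr1
(4) want 1×ALU +1rd +1wr — FU → AL0|MU1|ME1|BR1|rd3|wr1
(5) want 1×MUL +2rd +1wr — yes → AL0|MU0|ME1|BR1|rd1|wr0
(6) want 1×ALU +2rd +1wr — FU → AL0|MU0|ME1|BR1|rd1|wr0
(7) want 1×MEM +1rd +1wr — WR_PORT → AL0|MU0|ME1|BR1|rd1|wr0

issued = [0, 1, 2, 5]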